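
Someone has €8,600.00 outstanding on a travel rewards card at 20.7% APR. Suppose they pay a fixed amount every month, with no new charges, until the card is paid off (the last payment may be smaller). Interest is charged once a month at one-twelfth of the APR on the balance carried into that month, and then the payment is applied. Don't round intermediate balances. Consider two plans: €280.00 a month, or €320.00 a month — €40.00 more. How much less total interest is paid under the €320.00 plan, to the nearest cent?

Monthly rate r = 20.7%/12 = 1.725% = 0.01725.
At €280.00/mo: n = ⌈−ln(1 − rB₀/P)/ln(1+r)⌉ = 45 payments (last €34.88); total interest = total paid − €8,600.00 = €3,754.88.
At €320.00/mo: 37 payments (last €134.61); total interest €3,054.61.
Interest saved = €3,754.88 − €3,054.61 = €700.27.

€700.27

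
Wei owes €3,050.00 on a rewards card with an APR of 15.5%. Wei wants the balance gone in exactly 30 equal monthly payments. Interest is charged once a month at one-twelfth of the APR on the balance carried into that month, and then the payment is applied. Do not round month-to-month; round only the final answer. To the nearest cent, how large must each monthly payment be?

€123.28

Monthly rate r = 15.5%/12 = 1.29167% = 0.0129167.
Level-payment amortization: P = B₀·r / (1 − (1+r)^(−n)) = 3050.00·0.0129167 / (1 − 1.01292^(−30)).
Denominator 1 − (1+r)^(−30) = 0.319562115.
P = 39.3958 / 0.319562115 ≈ 123.28.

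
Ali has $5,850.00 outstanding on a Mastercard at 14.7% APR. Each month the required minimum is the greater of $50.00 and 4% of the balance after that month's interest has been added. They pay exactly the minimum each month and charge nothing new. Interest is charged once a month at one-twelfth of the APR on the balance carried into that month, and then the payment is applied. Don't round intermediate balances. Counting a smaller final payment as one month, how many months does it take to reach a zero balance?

Monthly rate r = 14.7%/12 = 1.225% = 0.01225.
While 4% of the post-interest balance exceeds $50.00, each month B ← (B·(1+r))·(1 − 0.04), i.e. B shrinks by the factor (1+r)·0.96 = 0.97176.
This holds for months 1–55. Entering month 56 the balance is $1,210.32; 4% of the post-interest balance is now below $50.00, so the flat $50.00 minimum applies from here.
From month 56 a fixed $50.00 at rate r clears $1,210.32 in 29 more payments. Total: 55 + 29 = 84 months.

84 months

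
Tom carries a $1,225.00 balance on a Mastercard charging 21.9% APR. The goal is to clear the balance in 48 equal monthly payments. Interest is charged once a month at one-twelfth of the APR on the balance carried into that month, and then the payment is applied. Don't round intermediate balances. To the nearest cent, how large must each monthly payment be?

Monthly rate r = 21.9%/12 = 1.825% = 0.01825.
Level-payment amortization: P = B₀·r / (1 − (1+r)^(−n)) = 1225.00·0.01825 / (1 − 1.01825^(−48)).
Denominator 1 − (1+r)^(−48) = 0.580252711.
P = 22.3562 / 0.580252711 ≈ 38.53.

$38.53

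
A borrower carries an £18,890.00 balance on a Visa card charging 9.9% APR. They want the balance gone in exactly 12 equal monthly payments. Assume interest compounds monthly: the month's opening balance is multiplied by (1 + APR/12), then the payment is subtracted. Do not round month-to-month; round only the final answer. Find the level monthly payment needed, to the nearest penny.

£1,659.85

Monthly rate r = 9.9%/12 = 0.825% = 0.00825.
Level-payment amortization: P = B₀·r / (1 − (1+r)^(−n)) = 18890.00·0.00825 / (1 − 1.00825^(−12)).
Denominator 1 − (1+r)^(−12) = 0.0938893564.
P = 155.843 / 0.0938893564 ≈ 1659.85.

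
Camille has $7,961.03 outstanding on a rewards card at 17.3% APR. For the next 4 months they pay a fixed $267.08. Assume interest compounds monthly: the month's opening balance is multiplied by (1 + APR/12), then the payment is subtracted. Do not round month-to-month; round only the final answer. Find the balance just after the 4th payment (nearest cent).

$7,338.49

Monthly rate r = 17.3%/12 = 1.44167% = 0.0144167.
Each month: B ← B·(1+r) − $267.08.
Month 1: interest $114.77; balance after payment $7,808.72.
Month 2: interest $112.58; balance after payment $7,654.22.
Month 3: interest $110.35; balance after payment $7,497.49.
Month 4: interest $108.09; balance after payment $7,338.49.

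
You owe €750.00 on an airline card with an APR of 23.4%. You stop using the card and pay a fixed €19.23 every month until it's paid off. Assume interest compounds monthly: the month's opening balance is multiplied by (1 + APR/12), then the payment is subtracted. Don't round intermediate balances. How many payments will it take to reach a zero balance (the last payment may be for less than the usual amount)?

75 payments

Monthly rate r = 23.4%/12 = 1.95% = 0.0195.
Recurrence: B ← B·(1+r) − €19.23.
Month 1: interest €14.62; balance after payment €745.39.
Month 2: interest €14.54; balance after payment €740.70.
Closed form: n = −ln(1 − rB₀/P)/ln(1+r) = −ln(0.23947)/ln(1.0195) ≈ 74.011, so the balance reaches zero during payment 75.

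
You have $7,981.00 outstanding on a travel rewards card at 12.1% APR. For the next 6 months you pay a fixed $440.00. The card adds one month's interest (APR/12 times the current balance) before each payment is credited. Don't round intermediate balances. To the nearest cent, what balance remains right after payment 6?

Monthly rate r = 12.1%/12 = 1.00833% = 0.0100833.
Each month: B ← B·(1+r) − $440.00.
Month 1: interest $80.48; balance after payment $7,621.48.
Month 2: interest $76.85; balance after payment $7,258.32.
Month 3: interest $73.19; balance after payment $6,891.51.
Month 4: interest $69.49; balance after payment $6,521.00.
Month 5: interest $65.75; balance after payment $6,146.76.
Month 6: interest $61.98; balance after payment $5,768.74.

$5,768.74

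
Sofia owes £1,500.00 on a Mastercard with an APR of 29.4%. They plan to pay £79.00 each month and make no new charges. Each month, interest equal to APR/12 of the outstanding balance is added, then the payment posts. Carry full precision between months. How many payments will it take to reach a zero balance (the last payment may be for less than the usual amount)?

26 payments

Monthly rate r = 29.4%/12 = 2.45% = 0.0245.
Recurrence: B ← B·(1+r) − £79.00.
Month 1: interest £36.75; balance after payment £1,457.75.
Month 2: interest £35.71; balance after payment £1,414.46.
Closed form: n = −ln(1 − rB₀/P)/ln(1+r) = −ln(0.53481)/ln(1.0245) ≈ 25.856, so the balance reaches zero during payment 26.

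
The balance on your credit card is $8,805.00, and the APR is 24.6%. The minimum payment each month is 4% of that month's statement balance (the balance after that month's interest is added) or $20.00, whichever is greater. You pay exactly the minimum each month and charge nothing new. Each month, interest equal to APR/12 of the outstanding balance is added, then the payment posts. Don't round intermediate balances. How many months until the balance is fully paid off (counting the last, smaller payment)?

Monthly rate r = 24.6%/12 = 2.05% = 0.0205.
While 4% of the post-interest balance exceeds $20.00, each month B ← (B·(1+r))·(1 − 0.04), i.e. B shrinks by the factor (1+r)·0.96 = 0.97968.
This holds for months 1–141. Entering month 142 the balance is $487.09; 4% of the post-interest balance is now below $20.00, so the flat $20.00 minimum applies from here.
From month 142 a fixed $20.00 at rate r clears $487.09 in 35 more payments. Total: 141 + 35 = 176 months.

176 months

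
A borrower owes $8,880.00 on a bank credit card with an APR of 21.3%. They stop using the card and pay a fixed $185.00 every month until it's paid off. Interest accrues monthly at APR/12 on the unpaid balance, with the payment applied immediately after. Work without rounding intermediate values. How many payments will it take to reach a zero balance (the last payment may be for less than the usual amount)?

Monthly rate r = 21.3%/12 = 1.775% = 0.01775.
Recurrence: B ← B·(1+r) − $185.00.
Month 1: interest $157.62; balance after payment $8,852.62.
Month 2: interest $157.13; balance after payment $8,824.75.
Closed form: n = −ln(1 − rB₀/P)/ln(1+r) = −ln(0.148)/ln(1.01775) ≈ 108.589, so the balance reaches zero during payment 109.

109 months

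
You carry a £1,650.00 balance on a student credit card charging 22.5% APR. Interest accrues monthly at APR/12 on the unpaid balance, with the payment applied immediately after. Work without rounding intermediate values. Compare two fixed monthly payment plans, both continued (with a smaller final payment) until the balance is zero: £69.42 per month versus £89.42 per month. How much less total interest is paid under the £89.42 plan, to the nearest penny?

Monthly rate r = 22.5%/12 = 1.875% = 0.01875.
At £69.42/mo: n = ⌈−ln(1 − rB₀/P)/ln(1+r)⌉ = 32 payments (last £52.82); total interest = total paid − £1,650.00 = £554.84.
At £89.42/mo: 23 payments (last £76.81); total interest £394.05.
Interest saved = £554.84 − £394.05 = £160.79.

£160.79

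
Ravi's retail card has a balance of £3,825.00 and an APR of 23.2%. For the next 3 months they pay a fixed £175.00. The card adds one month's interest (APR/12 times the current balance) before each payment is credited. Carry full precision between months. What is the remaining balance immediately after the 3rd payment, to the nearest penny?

Monthly rate r = 23.2%/12 = 1.93333% = 0.0193333.
Each month: B ← B·(1+r) − £175.00.
Month 1: interest £73.95; balance after payment £3,723.95.
Month 2: interest £72.00; balance after payment £3,620.95.
Month 3: interest £70.00; balance after payment £3,515.95.

£3,515.95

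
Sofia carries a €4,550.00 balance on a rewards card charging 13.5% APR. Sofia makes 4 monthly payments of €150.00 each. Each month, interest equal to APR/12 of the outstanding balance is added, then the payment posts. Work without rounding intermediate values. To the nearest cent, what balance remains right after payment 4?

Monthly rate r = 13.5%/12 = 1.125% = 0.01125.
Each month: B ← B·(1+r) − €150.00.
Month 1: interest €51.19; balance after payment €4,451.19.
Month 2: interest €50.08; balance after payment €4,351.26.
Month 3: interest €48.95; balance after payment €4,250.22.
Month 4: interest €47.81; balance after payment €4,148.03.

€4,148.03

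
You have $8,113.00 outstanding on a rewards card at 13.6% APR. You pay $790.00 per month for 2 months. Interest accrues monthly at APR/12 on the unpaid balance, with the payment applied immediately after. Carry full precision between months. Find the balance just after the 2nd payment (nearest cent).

$6,708.98

Monthly rate r = 13.6%/12 = 1.13333% = 0.0113333.
Each month: B ← B·(1+r) − $790.00.
Month 1: interest $91.95; balance after payment $7,414.95.
Month 2: interest $84.04; balance after payment $6,708.98.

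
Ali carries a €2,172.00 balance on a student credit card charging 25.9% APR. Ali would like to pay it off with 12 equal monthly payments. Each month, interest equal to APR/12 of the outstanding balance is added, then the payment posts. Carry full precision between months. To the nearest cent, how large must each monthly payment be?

€207.39

Monthly rate r = 25.9%/12 = 2.15833% = 0.0215833.
Level-payment amortization: P = B₀·r / (1 − (1+r)^(−n)) = 2172.00·0.0215833 / (1 − 1.02158^(−12)).
Denominator 1 − (1+r)^(−12) = 0.226047314.
P = 46.879 / 0.226047314 ≈ 207.39.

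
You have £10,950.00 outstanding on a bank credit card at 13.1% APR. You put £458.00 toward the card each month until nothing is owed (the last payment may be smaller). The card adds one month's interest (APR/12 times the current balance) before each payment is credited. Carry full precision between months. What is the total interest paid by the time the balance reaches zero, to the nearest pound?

Monthly rate r = 13.1%/12 = 1.09167% = 0.0109167.
Payoff takes n = ⌈−ln(1 − rB₀/P)/ln(1+r)⌉ = ⌈27.857⌉ = 28 payments; the last is £392.74.
Total paid = 27·£458.00 + £392.74 = £12,758.74.
Total interest = total paid − principal = £12,758.74 − £10,950.00 = £1,808.74.

£1,809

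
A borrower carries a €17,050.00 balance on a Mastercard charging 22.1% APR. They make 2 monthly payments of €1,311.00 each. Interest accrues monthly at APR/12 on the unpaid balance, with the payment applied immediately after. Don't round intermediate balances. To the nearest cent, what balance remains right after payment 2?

Monthly rate r = 22.1%/12 = 1.84167% = 0.0184167.
Each month: B ← B·(1+r) − €1,311.00.
Month 1: interest €314.00; balance after payment €16,053.00.
Month 2: interest €295.64; balance after payment €15,037.65.

€15,037.65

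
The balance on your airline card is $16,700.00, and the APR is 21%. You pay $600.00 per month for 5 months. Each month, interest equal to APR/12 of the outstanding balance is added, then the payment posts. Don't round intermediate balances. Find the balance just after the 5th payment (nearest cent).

Monthly rate r = 21%/12 = 1.75% = 0.0175.
Each month: B ← B·(1+r) − $600.00.
Month 1: interest $292.25; balance after payment $16,392.25.
Month 2: interest $286.86; balance after payment $16,079.11.
Month 3: interest $281.38; balance after payment $15,760.50.
Month 4: interest $275.81; balance after payment $15,436.31.
Month 5: interest $270.14; balance after payment $15,106.44.

$15,106.44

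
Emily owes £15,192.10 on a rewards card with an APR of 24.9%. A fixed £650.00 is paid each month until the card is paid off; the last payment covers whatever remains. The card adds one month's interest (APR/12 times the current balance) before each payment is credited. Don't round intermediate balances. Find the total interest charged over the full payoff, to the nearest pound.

£5,810

Monthly rate r = 24.9%/12 = 2.075% = 0.02075.
Payoff takes n = ⌈−ln(1 − rB₀/P)/ln(1+r)⌉ = ⌈32.309⌉ = 33 payments; the last is £202.14.
Total paid = 32·£650.00 + £202.14 = £21,002.14.
Total interest = total paid − principal = £21,002.14 − £15,192.10 = £5,810.04.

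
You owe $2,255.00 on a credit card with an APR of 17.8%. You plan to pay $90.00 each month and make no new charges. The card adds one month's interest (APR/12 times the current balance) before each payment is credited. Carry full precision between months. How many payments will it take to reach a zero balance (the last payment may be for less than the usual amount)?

Monthly rate r = 17.8%/12 = 1.48333% = 0.0148333.
Recurrence: B ← B·(1+r) − $90.00.
Month 1: interest $33.45; balance after payment $2,198.45.
Month 2: interest $32.61; balance after payment $2,141.06.
Closed form: n = −ln(1 − rB₀/P)/ln(1+r) = −ln(0.62834)/ln(1.01483) ≈ 31.558, so the balance reaches zero during payment 32.

32 payments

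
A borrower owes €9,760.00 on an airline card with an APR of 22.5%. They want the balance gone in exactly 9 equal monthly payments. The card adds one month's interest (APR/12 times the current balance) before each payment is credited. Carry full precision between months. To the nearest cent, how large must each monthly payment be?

€1,188.63

Monthly rate r = 22.5%/12 = 1.875% = 0.01875.
Level-payment amortization: P = B₀·r / (1 − (1+r)^(−n)) = 9760.00·0.01875 / (1 − 1.01875^(−9)).
Denominator 1 − (1+r)^(−9) = 0.153959011.
P = 183 / 0.153959011 ≈ 1188.63.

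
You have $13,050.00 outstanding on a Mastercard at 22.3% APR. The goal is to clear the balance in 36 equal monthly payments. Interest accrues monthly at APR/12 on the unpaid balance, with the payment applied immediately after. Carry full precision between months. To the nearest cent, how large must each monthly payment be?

Monthly rate r = 22.3%/12 = 1.85833% = 0.0185833.
Level-payment amortization: P = B₀·r / (1 − (1+r)^(−n)) = 13050.00·0.0185833 / (1 − 1.01858^(−36)).
Denominator 1 − (1+r)^(−36) = 0.48462466.
P = 242.513 / 0.48462466 ≈ 500.41.

$500.41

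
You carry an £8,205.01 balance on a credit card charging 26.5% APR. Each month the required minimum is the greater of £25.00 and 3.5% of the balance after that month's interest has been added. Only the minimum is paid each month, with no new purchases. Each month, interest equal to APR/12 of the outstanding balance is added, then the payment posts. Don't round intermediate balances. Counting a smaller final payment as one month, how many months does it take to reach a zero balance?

Monthly rate r = 26.5%/12 = 2.20833% = 0.0220833.
While 3.5% of the post-interest balance exceeds £25.00, each month B ← (B·(1+r))·(1 − 0.035), i.e. B shrinks by the factor (1+r)·0.965 = 0.98631.
This holds for months 1–179. Entering month 180 the balance is £695.85; 3.5% of the post-interest balance is now below £25.00, so the flat £25.00 minimum applies from here.
From month 180 a fixed £25.00 at rate r clears £695.85 in 44 more payments. Total: 179 + 44 = 223 months.

223 months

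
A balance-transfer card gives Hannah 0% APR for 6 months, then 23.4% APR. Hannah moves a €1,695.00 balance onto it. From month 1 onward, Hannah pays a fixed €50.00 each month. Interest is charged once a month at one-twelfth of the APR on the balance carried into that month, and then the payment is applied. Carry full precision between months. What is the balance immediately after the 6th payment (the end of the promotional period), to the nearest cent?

Promo months 1–6 at r₀ = 0%/12 = 0; months 7+ at r₁ = 23.4%/12 = 0.0195.
After month 6 (no interest yet): B = €1,695.00 − 6·€50.00 = €1,395.00.

€1,395.00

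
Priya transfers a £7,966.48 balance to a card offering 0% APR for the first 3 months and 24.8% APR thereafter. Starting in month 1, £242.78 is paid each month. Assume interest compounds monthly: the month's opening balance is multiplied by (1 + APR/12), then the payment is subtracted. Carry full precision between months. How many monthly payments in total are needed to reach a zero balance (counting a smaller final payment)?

Promo months 1–3 at r₀ = 0%/12 = 0; months 4+ at r₁ = 24.8%/12 = 0.0206667.
After month 3 (no interest yet): B = £7,966.48 − 3·£242.78 = £7,238.14.
Then at r₁ with £242.78/mo: n₂ = −ln(1 − r₁·B/P)/ln(1+r₁) ≈ 46.81 → 47 more payments.

50 payments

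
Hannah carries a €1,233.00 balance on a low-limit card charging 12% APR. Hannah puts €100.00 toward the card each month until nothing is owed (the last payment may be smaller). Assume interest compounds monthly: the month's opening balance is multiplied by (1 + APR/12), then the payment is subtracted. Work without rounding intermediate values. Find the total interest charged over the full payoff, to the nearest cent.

Monthly rate r = 12%/12 = 1% = 0.01.
Payoff takes n = ⌈−ln(1 − rB₀/P)/ln(1+r)⌉ = ⌈13.225⌉ = 14 payments; the last is €22.56.
Total paid = 13·€100.00 + €22.56 = €1,322.56.
Total interest = total paid − principal = €1,322.56 − €1,233.00 = €89.56.

€89.56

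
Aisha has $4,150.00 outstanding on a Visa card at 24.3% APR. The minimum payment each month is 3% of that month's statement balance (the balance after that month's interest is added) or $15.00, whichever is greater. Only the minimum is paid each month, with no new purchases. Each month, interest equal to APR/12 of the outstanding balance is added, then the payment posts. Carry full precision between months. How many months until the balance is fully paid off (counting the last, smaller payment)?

260 months

Monthly rate r = 24.3%/12 = 2.025% = 0.02025.
While 3% of the post-interest balance exceeds $15.00, each month B ← (B·(1+r))·(1 − 0.03), i.e. B shrinks by the factor (1+r)·0.97 = 0.98964.
This holds for months 1–206. Entering month 207 the balance is $485.94; 3% of the post-interest balance is now below $15.00, so the flat $15.00 minimum applies from here.
From month 207 a fixed $15.00 at rate r clears $485.94 in 54 more payments. Total: 206 + 54 = 260 months.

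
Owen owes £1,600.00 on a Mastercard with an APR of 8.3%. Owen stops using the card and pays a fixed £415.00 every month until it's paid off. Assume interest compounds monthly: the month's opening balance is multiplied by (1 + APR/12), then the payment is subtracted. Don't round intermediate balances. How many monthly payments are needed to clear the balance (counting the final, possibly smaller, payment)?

Monthly rate r = 8.3%/12 = 0.691667% = 0.00691667.
Recurrence: B ← B·(1+r) − £415.00.
Month 1: interest £11.07; balance after payment £1,196.07.
Month 2: interest £8.27; balance after payment £789.34.
Month 3: interest £5.46; balance after payment £379.80.
Month 4: interest £2.63; balance after payment £0.00.

4 payments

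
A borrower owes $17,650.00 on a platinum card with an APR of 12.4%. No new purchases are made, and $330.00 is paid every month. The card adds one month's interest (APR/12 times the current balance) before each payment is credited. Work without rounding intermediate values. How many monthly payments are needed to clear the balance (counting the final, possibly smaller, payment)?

Monthly rate r = 12.4%/12 = 1.03333% = 0.0103333.
Recurrence: B ← B·(1+r) − $330.00.
Month 1: interest $182.38; balance after payment $17,502.38.
Month 2: interest $180.86; balance after payment $17,353.24.
Closed form: n = −ln(1 − rB₀/P)/ln(1+r) = −ln(0.44732)/ln(1.01033) ≈ 78.254, so the balance reaches zero during payment 79.

79 months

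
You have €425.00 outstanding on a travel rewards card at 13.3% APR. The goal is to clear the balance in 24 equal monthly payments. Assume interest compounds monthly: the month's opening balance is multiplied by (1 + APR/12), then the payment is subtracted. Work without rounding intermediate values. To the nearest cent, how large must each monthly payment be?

€20.27

Monthly rate r = 13.3%/12 = 1.10833% = 0.0110833.
Level-payment amortization: P = B₀·r / (1 − (1+r)^(−n)) = 425.00·0.0110833 / (1 − 1.01108^(−24)).
Denominator 1 − (1+r)^(−24) = 0.232438536.
P = 4.71042 / 0.232438536 ≈ 20.27.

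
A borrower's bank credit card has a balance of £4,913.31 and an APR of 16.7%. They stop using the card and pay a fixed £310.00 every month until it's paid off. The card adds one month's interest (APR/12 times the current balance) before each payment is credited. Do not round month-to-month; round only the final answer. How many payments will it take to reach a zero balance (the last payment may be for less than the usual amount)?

Monthly rate r = 16.7%/12 = 1.39167% = 0.0139167.
Recurrence: B ← B·(1+r) − £310.00.
Month 1: interest £68.38; balance after payment £4,671.69.
Month 2: interest £65.01; balance after payment £4,426.70.
Closed form: n = −ln(1 − rB₀/P)/ln(1+r) = −ln(0.77943)/ln(1.01392) ≈ 18.030, so the balance reaches zero during payment 19.

19 months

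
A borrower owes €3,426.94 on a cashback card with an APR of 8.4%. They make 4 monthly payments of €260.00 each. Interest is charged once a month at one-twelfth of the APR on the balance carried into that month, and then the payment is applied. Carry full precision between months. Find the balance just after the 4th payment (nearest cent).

€2,472.94

Monthly rate r = 8.4%/12 = 0.7% = 0.007.
Each month: B ← B·(1+r) − €260.00.
Month 1: interest €23.99; balance after payment €3,190.93.
Month 2: interest €22.34; balance after payment €2,953.27.
Month 3: interest €20.67; balance after payment €2,713.94.
Month 4: interest €19.00; balance after payment €2,472.94.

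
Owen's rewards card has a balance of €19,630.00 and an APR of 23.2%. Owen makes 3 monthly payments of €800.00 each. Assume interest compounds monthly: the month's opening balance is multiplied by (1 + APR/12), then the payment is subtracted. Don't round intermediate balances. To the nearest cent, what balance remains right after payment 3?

€18,343.99

Monthly rate r = 23.2%/12 = 1.93333% = 0.0193333.
Each month: B ← B·(1+r) − €800.00.
Month 1: interest €379.51; balance after payment €19,209.51.
Month 2: interest €371.38; balance after payment €18,780.90.
Month 3: interest €363.10; balance after payment €18,343.99.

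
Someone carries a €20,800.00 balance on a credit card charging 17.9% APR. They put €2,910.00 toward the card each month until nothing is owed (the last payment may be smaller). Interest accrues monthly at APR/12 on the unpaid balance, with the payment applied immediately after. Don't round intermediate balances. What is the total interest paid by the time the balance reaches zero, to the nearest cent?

Monthly rate r = 17.9%/12 = 1.49167% = 0.0149167.
Payoff takes n = ⌈−ln(1 − rB₀/P)/ln(1+r)⌉ = ⌈7.615⌉ = 8 payments; the last is €1,793.31.
Total paid = 7·€2,910.00 + €1,793.31 = €22,163.31.
Total interest = total paid − principal = €22,163.31 − €20,800.00 = €1,363.31.

€1,363.31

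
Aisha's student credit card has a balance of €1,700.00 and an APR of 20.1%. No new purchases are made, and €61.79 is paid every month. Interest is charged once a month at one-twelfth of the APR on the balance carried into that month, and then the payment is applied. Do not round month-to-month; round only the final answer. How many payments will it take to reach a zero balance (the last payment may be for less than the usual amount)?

Monthly rate r = 20.1%/12 = 1.675% = 0.01675.
Recurrence: B ← B·(1+r) − €61.79.
Month 1: interest €28.48; balance after payment €1,666.68.
Month 2: interest €27.92; balance after payment €1,632.81.
Closed form: n = −ln(1 − rB₀/P)/ln(1+r) = −ln(0.53916)/ln(1.01675) ≈ 37.188, so the balance reaches zero during payment 38.

38 payments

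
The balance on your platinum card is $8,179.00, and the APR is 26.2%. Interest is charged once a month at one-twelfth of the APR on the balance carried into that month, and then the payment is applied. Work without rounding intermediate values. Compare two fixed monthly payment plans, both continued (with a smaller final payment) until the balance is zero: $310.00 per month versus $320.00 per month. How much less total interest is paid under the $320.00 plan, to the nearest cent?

$218.91

Monthly rate r = 26.2%/12 = 2.18333% = 0.0218333.
At $310.00/mo: n = ⌈−ln(1 − rB₀/P)/ln(1+r)⌉ = 40 payments (last $227.39); total interest = total paid − $8,179.00 = $4,138.39.
At $320.00/mo: 38 payments (last $258.48); total interest $3,919.48.
Interest saved = $4,138.39 − $3,919.48 = $218.91.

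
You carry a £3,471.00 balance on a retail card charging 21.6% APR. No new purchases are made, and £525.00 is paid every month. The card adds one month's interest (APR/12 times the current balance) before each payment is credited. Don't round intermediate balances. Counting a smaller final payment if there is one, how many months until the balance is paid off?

Monthly rate r = 21.6%/12 = 1.8% = 0.018.
Recurrence: B ← B·(1+r) − £525.00.
Month 1: interest £62.48; balance after payment £3,008.48.
Month 2: interest £54.15; balance after payment £2,537.63.
Closed form: n = −ln(1 − rB₀/P)/ln(1+r) = −ln(0.88099)/ln(1.018) ≈ 7.102, so the balance reaches zero during payment 8.

8 payments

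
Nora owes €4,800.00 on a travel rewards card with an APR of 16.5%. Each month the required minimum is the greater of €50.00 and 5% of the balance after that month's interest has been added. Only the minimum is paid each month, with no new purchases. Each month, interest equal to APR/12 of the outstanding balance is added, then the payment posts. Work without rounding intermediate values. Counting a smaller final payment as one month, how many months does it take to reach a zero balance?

66 months

Monthly rate r = 16.5%/12 = 1.375% = 0.01375.
While 5% of the post-interest balance exceeds €50.00, each month B ← (B·(1+r))·(1 − 0.05), i.e. B shrinks by the factor (1+r)·0.95 = 0.96306.
This holds for months 1–43. Entering month 44 the balance is €951.44; 5% of the post-interest balance is now below €50.00, so the flat €50.00 minimum applies from here.
From month 44 a fixed €50.00 at rate r clears €951.44 in 23 more payments. Total: 43 + 23 = 66 months.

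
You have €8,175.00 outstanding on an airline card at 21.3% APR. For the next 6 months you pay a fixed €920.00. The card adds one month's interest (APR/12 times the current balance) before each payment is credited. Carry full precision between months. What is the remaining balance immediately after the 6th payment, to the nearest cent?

Monthly rate r = 21.3%/12 = 1.775% = 0.01775.
Each month: B ← B·(1+r) − €920.00.
Month 1: interest €145.11; balance after payment €7,400.11.
Month 2: interest €131.35; balance after payment €6,611.46.
Month 3: interest €117.35; balance after payment €5,808.81.
Month 4: interest €103.11; balance after payment €4,991.92.
Month 5: interest €88.61; balance after payment €4,160.52.
Month 6: interest €73.85; balance after payment €3,314.37.

€3,314.37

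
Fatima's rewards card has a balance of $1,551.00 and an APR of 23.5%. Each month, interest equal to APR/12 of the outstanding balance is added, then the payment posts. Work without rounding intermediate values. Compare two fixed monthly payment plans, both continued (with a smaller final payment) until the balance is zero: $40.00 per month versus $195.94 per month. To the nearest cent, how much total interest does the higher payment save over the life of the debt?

Monthly rate r = 23.5%/12 = 1.95833% = 0.0195833.
At $40.00/mo: n = ⌈−ln(1 − rB₀/P)/ln(1+r)⌉ = 74 payments (last $17.88); total interest = total paid − $1,551.00 = $1,386.88.
At $195.94/mo: 9 payments (last $134.63); total interest $151.15.
Interest saved = $1,386.88 − $151.15 = $1,235.73.

$1,235.73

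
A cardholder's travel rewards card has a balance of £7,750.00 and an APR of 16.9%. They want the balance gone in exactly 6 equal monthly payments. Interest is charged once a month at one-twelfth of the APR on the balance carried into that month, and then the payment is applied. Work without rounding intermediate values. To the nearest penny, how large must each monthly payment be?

£1,356.08

Monthly rate r = 16.9%/12 = 1.40833% = 0.0140833.
Level-payment amortization: P = B₀·r / (1 − (1+r)^(−n)) = 7750.00·0.0140833 / (1 − 1.01408^(−6)).
Denominator 1 − (1+r)^(−6) = 0.0804864579.
P = 109.146 / 0.0804864579 ≈ 1356.08.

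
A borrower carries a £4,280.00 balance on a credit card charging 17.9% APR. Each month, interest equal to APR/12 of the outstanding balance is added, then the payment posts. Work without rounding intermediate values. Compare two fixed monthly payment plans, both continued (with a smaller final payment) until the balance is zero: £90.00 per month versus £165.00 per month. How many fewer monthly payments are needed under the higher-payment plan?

50 fewer payments

Monthly rate r = 17.9%/12 = 1.49167% = 0.0149167.
At £90.00/mo: n = ⌈−ln(1 − rB₀/P)/ln(1+r)⌉ = 84 payments (last £41.29); total interest = total paid − £4,280.00 = £3,231.29.
At £165.00/mo: 34 payments (last £7.41); total interest £1,172.41.
Payments saved = 84 − 34 = 50.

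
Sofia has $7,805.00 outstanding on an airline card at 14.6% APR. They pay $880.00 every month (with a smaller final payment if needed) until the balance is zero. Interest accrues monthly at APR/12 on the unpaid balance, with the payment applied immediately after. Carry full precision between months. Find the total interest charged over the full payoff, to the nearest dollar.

$506

Monthly rate r = 14.6%/12 = 1.21667% = 0.0121667.
Payoff takes n = ⌈−ln(1 − rB₀/P)/ln(1+r)⌉ = ⌈9.442⌉ = 10 payments; the last is $390.55.
Total paid = 9·$880.00 + $390.55 = $8,310.55.
Total interest = total paid − principal = $8,310.55 − $7,805.00 = $505.55.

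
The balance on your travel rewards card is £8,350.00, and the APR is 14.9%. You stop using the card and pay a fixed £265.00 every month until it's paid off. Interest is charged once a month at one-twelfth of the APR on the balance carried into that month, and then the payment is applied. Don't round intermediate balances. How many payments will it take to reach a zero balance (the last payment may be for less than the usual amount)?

Monthly rate r = 14.9%/12 = 1.24167% = 0.0124167.
Recurrence: B ← B·(1+r) − £265.00.
Month 1: interest £103.68; balance after payment £8,188.68.
Month 2: interest £101.68; balance after payment £8,025.36.
Closed form: n = −ln(1 − rB₀/P)/ln(1+r) = −ln(0.60876)/ln(1.01242) ≈ 40.221, so the balance reaches zero during payment 41.

41 months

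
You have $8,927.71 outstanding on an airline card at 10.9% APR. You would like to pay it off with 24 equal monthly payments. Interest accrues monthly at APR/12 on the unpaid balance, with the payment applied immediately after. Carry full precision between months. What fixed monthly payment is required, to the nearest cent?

Monthly rate r = 10.9%/12 = 0.908333% = 0.00908333.
Level-payment amortization: P = B₀·r / (1 − (1+r)^(−n)) = 8927.71·0.00908333 / (1 − 1.00908^(−24)).
Denominator 1 − (1+r)^(−24) = 0.195082806.
P = 81.0934 / 0.195082806 ≈ 415.69.

$415.69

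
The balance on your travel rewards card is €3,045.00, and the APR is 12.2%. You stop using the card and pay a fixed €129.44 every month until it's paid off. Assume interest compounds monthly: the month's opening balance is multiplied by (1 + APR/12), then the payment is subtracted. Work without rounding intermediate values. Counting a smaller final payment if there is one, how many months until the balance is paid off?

Monthly rate r = 12.2%/12 = 1.01667% = 0.0101667.
Recurrence: B ← B·(1+r) − €129.44.
Month 1: interest €30.96; balance after payment €2,946.52.
Month 2: interest €29.96; balance after payment €2,847.03.
Closed form: n = −ln(1 − rB₀/P)/ln(1+r) = −ln(0.76084)/ln(1.01017) ≈ 27.022, so the balance reaches zero during payment 28.

28 payments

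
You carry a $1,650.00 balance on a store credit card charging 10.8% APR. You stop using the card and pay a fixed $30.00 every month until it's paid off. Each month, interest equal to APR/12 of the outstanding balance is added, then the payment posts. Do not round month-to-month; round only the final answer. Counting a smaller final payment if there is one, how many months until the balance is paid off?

Monthly rate r = 10.8%/12 = 0.9% = 0.009.
Recurrence: B ← B·(1+r) − $30.00.
Month 1: interest $14.85; balance after payment $1,634.85.
Month 2: interest $14.71; balance after payment $1,619.56.
Closed form: n = −ln(1 − rB₀/P)/ln(1+r) = −ln(0.505)/ln(1.009) ≈ 76.252, so the balance reaches zero during payment 77.

77 months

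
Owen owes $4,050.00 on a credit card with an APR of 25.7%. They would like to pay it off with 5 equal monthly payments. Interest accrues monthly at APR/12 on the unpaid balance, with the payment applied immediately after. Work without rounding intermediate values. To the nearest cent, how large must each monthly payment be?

$862.78

Monthly rate r = 25.7%/12 = 2.14167% = 0.0214167.
Level-payment amortization: P = B₀·r / (1 − (1+r)^(−n)) = 4050.00·0.0214167 / (1 − 1.02142^(−5)).
Denominator 1 − (1+r)^(−5) = 0.100532865.
P = 86.7375 / 0.100532865 ≈ 862.78.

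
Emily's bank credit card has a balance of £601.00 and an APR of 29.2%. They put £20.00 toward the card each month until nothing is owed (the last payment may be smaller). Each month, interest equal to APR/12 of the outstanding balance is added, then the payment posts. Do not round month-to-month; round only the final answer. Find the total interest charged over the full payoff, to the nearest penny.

Monthly rate r = 29.2%/12 = 2.43333% = 0.0243333.
Payoff takes n = ⌈−ln(1 − rB₀/P)/ln(1+r)⌉ = ⌈54.648⌉ = 55 payments; the last is £13.02.
Total paid = 54·£20.00 + £13.02 = £1,093.02.
Total interest = total paid − principal = £1,093.02 − £601.00 = £492.02.

£492.02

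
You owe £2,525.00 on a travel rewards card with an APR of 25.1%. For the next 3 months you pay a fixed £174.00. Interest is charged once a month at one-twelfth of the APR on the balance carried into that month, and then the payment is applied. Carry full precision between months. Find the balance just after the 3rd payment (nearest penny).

£2,153.79

Monthly rate r = 25.1%/12 = 2.09167% = 0.0209167.
Each month: B ← B·(1+r) − £174.00.
Month 1: interest £52.81; balance after payment £2,403.81.
Month 2: interest £50.28; balance after payment £2,280.09.
Month 3: interest £47.69; balance after payment £2,153.79.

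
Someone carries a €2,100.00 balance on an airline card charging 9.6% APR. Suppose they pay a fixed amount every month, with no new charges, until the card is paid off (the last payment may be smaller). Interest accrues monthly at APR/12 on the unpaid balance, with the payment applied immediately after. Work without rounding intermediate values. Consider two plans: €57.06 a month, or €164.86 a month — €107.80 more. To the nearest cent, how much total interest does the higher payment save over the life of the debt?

Monthly rate r = 9.6%/12 = 0.8% = 0.008.
At €57.06/mo: n = ⌈−ln(1 − rB₀/P)/ln(1+r)⌉ = 44 payments (last €43.82); total interest = total paid − €2,100.00 = €397.40.
At €164.86/mo: 14 payments (last €80.71); total interest €123.89.
Interest saved = €397.40 − €123.89 = €273.51.

€273.51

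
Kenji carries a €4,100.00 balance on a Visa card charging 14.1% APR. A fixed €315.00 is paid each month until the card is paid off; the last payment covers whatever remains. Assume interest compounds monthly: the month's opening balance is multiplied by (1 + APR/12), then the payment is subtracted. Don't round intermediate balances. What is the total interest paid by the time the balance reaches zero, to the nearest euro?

Monthly rate r = 14.1%/12 = 1.175% = 0.01175.
Payoff takes n = ⌈−ln(1 − rB₀/P)/ln(1+r)⌉ = ⌈14.209⌉ = 15 payments; the last is €66.06.
Total paid = 14·€315.00 + €66.06 = €4,476.06.
Total interest = total paid − principal = €4,476.06 − €4,100.00 = €376.06.

€376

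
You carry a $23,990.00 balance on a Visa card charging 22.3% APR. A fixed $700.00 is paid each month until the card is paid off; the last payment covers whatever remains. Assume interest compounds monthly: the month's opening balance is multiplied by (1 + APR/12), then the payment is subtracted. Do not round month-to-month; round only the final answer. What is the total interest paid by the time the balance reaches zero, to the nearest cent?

$14,521.98

Monthly rate r = 22.3%/12 = 1.85833% = 0.0185833.
Payoff takes n = ⌈−ln(1 − rB₀/P)/ln(1+r)⌉ = ⌈55.017⌉ = 56 payments; the last is $11.98.
Total paid = 55·$700.00 + $11.98 = $38,511.98.
Total interest = total paid − principal = $38,511.98 − $23,990.00 = $14,521.98.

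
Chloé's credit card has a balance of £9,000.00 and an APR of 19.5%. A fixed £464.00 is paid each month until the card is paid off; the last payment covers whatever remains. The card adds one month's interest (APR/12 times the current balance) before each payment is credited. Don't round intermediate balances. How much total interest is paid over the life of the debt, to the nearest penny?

£1,899.59

Monthly rate r = 19.5%/12 = 1.625% = 0.01625.
Payoff takes n = ⌈−ln(1 − rB₀/P)/ln(1+r)⌉ = ⌈23.488⌉ = 24 payments; the last is £227.59.
Total paid = 23·£464.00 + £227.59 = £10,899.59.
Total interest = total paid − principal = £10,899.59 − £9,000.00 = £1,899.59.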